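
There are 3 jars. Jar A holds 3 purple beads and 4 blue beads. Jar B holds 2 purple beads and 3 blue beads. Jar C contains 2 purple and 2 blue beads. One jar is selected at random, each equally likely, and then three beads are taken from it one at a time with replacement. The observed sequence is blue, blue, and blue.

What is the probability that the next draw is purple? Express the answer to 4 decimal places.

For each hypothesis, P(data | H) works out to: P(data | jar A) = (4/7)(4/7)(4/7) = 0.18659; P(data | jar B) = (3/5)(3/5)(3/5) = 0.216; P(data | jar C) = (2/4)(2/4)(2/4) = 0.125.
The prior-weighted likelihoods are 1/3 · 0.18659 = 0.062196, 1/3 · 0.216 = 0.072, 1/3 · 0.125 = 0.041667; these sum to 0.17586.
Normalising, the posterior is P(jar A | data) = 0.35366, P(jar B | data) = 0.40941, P(jar C | data) = 0.23693.
Averaging over the posterior, P(purple next | data) = (3/7)(0.35366) + (2/5)(0.40941) + (1/2)(0.23693) = 0.4338.

0.4338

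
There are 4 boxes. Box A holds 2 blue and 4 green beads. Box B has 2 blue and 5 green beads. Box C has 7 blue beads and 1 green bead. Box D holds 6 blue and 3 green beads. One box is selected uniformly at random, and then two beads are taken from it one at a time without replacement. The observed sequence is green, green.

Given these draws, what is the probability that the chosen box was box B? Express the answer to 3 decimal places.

0.496

Under each hypothesis, the probability of the observed sequence is: P(data | box A) = (4/6)(3/5) = 0.4; P(data | box B) = (5/7)(4/6) = 0.47619; P(data | box C) = (1/8)(0/7) = 0; P(data | box D) = (3/9)(2/8) = 0.083333.
The prior-weighted likelihoods are 1/4 · 0.4 = 0.1, 1/4 · 0.47619 = 0.11905, 1/4 · 0 = 0, 1/4 · 0.083333 = 0.020833; these sum to 0.23988.
Therefore the posterior P(box B | data) = (0.11905) / (0.23988) = 0.49628.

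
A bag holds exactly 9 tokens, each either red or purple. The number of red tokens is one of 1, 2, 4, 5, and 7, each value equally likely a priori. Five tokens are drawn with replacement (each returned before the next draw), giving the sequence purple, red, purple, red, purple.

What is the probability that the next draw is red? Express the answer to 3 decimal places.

The likelihood of the observed sequence under each hypothesis: P(data | r = 1) = (8/9)(1/9)(8/9)(1/9)(8/9) = 0.0086708; P(data | r = 2) = (7/9)(2/9)(7/9)(2/9)(7/9) = 0.023235; P(data | r = 4) = (5/9)(4/9)(5/9)(4/9)(5/9) = 0.03387; P(data | r = 5) = (4/9)(5/9)(4/9)(5/9)(4/9) = 0.027096; P(data | r = 7) = (2/9)(7/9)(2/9)(7/9)(2/9) = 0.0066386.
The prior-weighted likelihoods are 1/5 · 0.0086708 = 0.0017342, 1/5 · 0.023235 = 0.004647, 1/5 · 0.03387 = 0.006774, 1/5 · 0.027096 = 0.0054192, 1/5 · 0.0066386 = 0.0013277; with total 0.019902.
The posterior is then P(r = 1 | data) = 0.087134, P(r = 2 | data) = 0.23349, P(r = 4 | data) = 0.34037, P(r = 5 | data) = 0.27229, P(r = 7 | data) = 0.066712.
Averaging over the posterior, P(red next | data) = (1/9)(0.087134) + (2/9)(0.23349) + (4/9)(0.34037) + (5/9)(0.27229) + (7/9)(0.066712) = 0.416.

0.416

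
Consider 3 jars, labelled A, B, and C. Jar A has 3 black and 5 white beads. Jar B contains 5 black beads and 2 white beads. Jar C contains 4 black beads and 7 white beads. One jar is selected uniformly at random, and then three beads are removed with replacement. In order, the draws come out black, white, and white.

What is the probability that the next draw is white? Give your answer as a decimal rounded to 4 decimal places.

Compute the likelihood of the observed sequence for each case: P(data | jar A) = (3/8)(5/8)(5/8) = 0.14648; P(data | jar B) = (5/7)(2/7)(2/7) = 0.058309; P(data | jar C) = (4/11)(7/11)(7/11) = 0.14726.
The prior-weighted likelihoods are 1/3 · 0.14648 = 0.048828, 1/3 · 0.058309 = 0.019436, 1/3 · 0.14726 = 0.049086; these sum to 0.11735.
The posterior is then P(jar A | data) = 0.41609, P(jar B | data) = 0.16563, P(jar C | data) = 0.41829.
The predictive probability is P(white next | data) = (5/8)(0.41609) + (2/7)(0.16563) + (7/11)(0.41829) = 0.57356.

0.5736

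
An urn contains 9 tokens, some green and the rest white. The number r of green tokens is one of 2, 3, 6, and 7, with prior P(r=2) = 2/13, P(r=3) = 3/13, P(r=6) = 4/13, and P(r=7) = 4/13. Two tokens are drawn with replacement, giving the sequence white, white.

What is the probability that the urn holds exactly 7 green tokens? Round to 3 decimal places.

Compute the likelihood of the observed sequence for each case: P(data | r = 2) = (7/9)(7/9) = 0.60494; P(data | r = 3) = (6/9)(6/9) = 0.44444; P(data | r = 6) = (3/9)(3/9) = 0.11111; P(data | r = 7) = (2/9)(2/9) = 0.049383.
Multiplying each by its prior: 2/13 · 0.60494 = 0.093067, 3/13 · 0.44444 = 0.10256, 4/13 · 0.11111 = 0.034188, 4/13 · 0.049383 = 0.015195; with total 0.24501.
By Bayes' rule, P(r = 7 | data) = (0.015195) / (0.24501) = 0.062016.

0.062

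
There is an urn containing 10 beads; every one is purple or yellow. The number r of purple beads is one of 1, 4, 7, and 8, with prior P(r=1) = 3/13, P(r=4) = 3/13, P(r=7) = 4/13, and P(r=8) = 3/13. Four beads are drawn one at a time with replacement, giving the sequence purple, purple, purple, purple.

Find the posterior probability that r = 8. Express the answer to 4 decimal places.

0.5422

The likelihood of the observed sequence under each hypothesis: P(data | r = 1) = (1/10)(1/10)(1/10)(1/10) = 0.0001; P(data | r = 4) = (4/10)(4/10)(4/10)(4/10) = 0.0256; P(data | r = 7) = (7/10)(7/10)(7/10)(7/10) = 0.2401; P(data | r = 8) = (8/10)(8/10)(8/10)(8/10) = 0.4096.
The prior-weighted likelihoods are 3/13 · 0.0001 = 2.3077e-05, 3/13 · 0.0256 = 0.0059077, 4/13 · 0.2401 = 0.073877, 3/13 · 0.4096 = 0.094523; with total 0.17433.
Therefore the posterior P(r = 8 | data) = (0.094523) / (0.17433) = 0.54221.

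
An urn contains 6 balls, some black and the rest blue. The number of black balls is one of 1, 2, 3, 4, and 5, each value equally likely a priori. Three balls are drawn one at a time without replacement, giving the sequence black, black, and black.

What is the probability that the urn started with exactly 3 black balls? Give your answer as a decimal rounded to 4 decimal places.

The likelihood of the observed sequence under each hypothesis: P(data | r = 1) = (1/6)(0/5) = 0; P(data | r = 2) = (2/6)(1/5)(0/4) = 0; P(data | r = 3) = (3/6)(2/5)(1/4) = 1/20; P(data | r = 4) = (4/6)(3/5)(2/4) = 1/5; P(data | r = 5) = (5/6)(4/5)(3/4) = 1/2.
Weighting by the prior gives 1/5 · 0 = 0, 1/5 · 0 = 0, 1/5 · 1/20 = 1/100, 1/5 · 1/5 = 1/25, 1/5 · 1/2 = 1/10; these sum to 3/20.
Hence P(r = 3 | data) = (1/100) / (3/20) = 1/15.

0.0667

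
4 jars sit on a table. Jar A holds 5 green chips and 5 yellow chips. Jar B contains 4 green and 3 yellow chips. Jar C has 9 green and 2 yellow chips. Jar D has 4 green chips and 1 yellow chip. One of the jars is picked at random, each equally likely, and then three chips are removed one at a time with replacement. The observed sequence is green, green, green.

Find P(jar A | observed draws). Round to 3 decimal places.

0.091

Compute the likelihood of the observed sequence for each case: P(data | jar A) = (5/10)(5/10)(5/10) = 0.125; P(data | jar B) = (4/7)(4/7)(4/7) = 0.18659; P(data | jar C) = (9/11)(9/11)(9/11) = 0.54771; P(data | jar D) = (4/5)(4/5)(4/5) = 0.512.
The prior-weighted likelihoods are 1/4 · 0.125 = 0.03125, 1/4 · 0.18659 = 0.046647, 1/4 · 0.54771 = 0.13693, 1/4 · 0.512 = 0.128; these sum to 0.34282.
By Bayes' rule, P(jar A | data) = (0.03125) / (0.34282) = 0.091155.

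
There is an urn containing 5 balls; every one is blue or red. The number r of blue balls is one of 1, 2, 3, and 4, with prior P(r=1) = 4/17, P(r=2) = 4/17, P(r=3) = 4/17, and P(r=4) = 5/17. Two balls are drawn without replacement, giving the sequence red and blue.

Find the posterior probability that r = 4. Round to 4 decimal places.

0.2381

For each hypothesis, P(data | H) works out to: P(data | r = 1) = (4/5)(1/4) = 1/5; P(data | r = 2) = (3/5)(2/4) = 3/10; P(data | r = 3) = (2/5)(3/4) = 3/10; P(data | r = 4) = (1/5)(4/4) = 1/5.
The prior-weighted likelihoods are 4/17 · 1/5 = 4/85, 4/17 · 3/10 = 6/85, 4/17 · 3/10 = 6/85, 5/17 · 1/5 = 1/17; these sum to 21/85.
By Bayes' rule, P(r = 4 | data) = (1/17) / (21/85) = 5/21.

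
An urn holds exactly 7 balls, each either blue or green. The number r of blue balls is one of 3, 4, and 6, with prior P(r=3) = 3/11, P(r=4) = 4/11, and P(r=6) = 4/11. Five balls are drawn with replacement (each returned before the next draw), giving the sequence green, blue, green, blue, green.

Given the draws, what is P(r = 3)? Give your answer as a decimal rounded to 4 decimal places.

0.4800

Compute the likelihood of the observed sequence for each case: P(data | r = 3) = (4/7)(3/7)(4/7)(3/7)(4/7) = 0.034271; P(data | r = 4) = (3/7)(4/7)(3/7)(4/7)(3/7) = 0.025704; P(data | r = 6) = (1/7)(6/7)(1/7)(6/7)(1/7) = 0.002142.
Weighting by the prior gives 3/11 · 0.034271 = 0.0093468, 4/11 · 0.025704 = 0.0093468, 4/11 · 0.002142 = 0.0007789; summing to 0.019472.
So P(r = 3 | data) = (0.0093468) / (0.019472) = 0.48.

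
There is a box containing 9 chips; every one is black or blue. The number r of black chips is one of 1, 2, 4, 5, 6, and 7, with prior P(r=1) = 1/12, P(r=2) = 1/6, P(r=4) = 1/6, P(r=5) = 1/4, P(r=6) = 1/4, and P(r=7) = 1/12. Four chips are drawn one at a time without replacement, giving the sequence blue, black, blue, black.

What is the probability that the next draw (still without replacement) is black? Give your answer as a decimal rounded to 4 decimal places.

Under each hypothesis, the probability of the observed sequence is: P(data | r = 1) = (8/9)(1/8)(7/7)(0/6) = 0; P(data | r = 2) = (7/9)(2/8)(6/7)(1/6) = 0.027778; P(data | r = 4) = (5/9)(4/8)(4/7)(3/6) = 0.079365; P(data | r = 5) = (4/9)(5/8)(3/7)(4/6) = 0.079365; P(data | r = 6) = (3/9)(6/8)(2/7)(5/6) = 0.059524; P(data | r = 7) = (2/9)(7/8)(1/7)(6/6) = 0.027778.
The prior-weighted likelihoods are 1/12 · 0 = 0, 1/6 · 0.027778 = 0.0046296, 1/6 · 0.079365 = 0.013228, 1/4 · 0.079365 = 0.019841, 1/4 · 0.059524 = 0.014881, 1/12 · 0.027778 = 0.0023148; with total 0.054894.
Normalising, the posterior is P(r = 1 | data) = 0, P(r = 2 | data) = 0.084337, P(r = 4 | data) = 0.24096, P(r = 5 | data) = 0.36145, P(r = 6 | data) = 0.27108, P(r = 7 | data) = 0.042169.
The predictive probability is P(black next | data) = (0)(0.084337) + (2/5)(0.24096) + (3/5)(0.36145) + (4/5)(0.27108) + (1)(0.042169) = 0.57229.

0.5723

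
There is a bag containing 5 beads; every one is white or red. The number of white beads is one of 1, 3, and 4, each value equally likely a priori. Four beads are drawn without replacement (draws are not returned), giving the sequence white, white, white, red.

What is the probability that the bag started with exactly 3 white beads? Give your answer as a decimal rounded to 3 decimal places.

0.333

The likelihood of the observed sequence under each hypothesis: P(data | r = 1) = (1/5)(0/4) = 0; P(data | r = 3) = (3/5)(2/4)(1/3)(2/2) = 1/10; P(data | r = 4) = (4/5)(3/4)(2/3)(1/2) = 1/5.
Multiplying each by its prior: 1/3 · 0 = 0, 1/3 · 1/10 = 1/30, 1/3 · 1/5 = 1/15; with total 1/10.
Hence P(r = 3 | data) = (1/30) / (1/10) = 1/3.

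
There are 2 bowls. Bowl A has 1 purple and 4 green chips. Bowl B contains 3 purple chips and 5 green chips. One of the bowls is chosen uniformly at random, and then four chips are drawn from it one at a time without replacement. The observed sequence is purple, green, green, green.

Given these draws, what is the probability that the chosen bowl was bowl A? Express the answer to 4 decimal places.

Compute the likelihood of the observed sequence for each case: P(data | bowl A) = (1/5)(4/4)(3/3)(2/2) = 1/5; P(data | bowl B) = (3/8)(5/7)(4/6)(3/5) = 3/28.
The prior-weighted likelihoods are 1/2 · 1/5 = 1/10, 1/2 · 3/28 = 3/56; with total 43/280.
Therefore the posterior P(bowl A | data) = (1/10) / (43/280) = 28/43.

0.6512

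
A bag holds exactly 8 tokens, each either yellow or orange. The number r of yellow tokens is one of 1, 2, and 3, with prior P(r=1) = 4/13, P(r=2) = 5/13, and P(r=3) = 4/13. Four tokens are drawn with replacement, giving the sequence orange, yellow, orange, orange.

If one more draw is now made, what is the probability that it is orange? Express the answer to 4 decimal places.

Compute the likelihood of the observed sequence for each case: P(data | r = 1) = (7/8)(1/8)(7/8)(7/8) = 0.08374; P(data | r = 2) = (6/8)(2/8)(6/8)(6/8) = 0.10547; P(data | r = 3) = (5/8)(3/8)(5/8)(5/8) = 0.091553.
Multiplying each by its prior: 4/13 · 0.08374 = 0.025766, 5/13 · 0.10547 = 0.040565, 4/13 · 0.091553 = 0.02817; these sum to 0.094501.
The posterior is then P(r = 1 | data) = 0.27266, P(r = 2 | data) = 0.42925, P(r = 3 | data) = 0.29809.
Averaging over the posterior, P(orange next | data) = (7/8)(0.27266) + (3/4)(0.42925) + (5/8)(0.29809) = 0.74682.

0.7468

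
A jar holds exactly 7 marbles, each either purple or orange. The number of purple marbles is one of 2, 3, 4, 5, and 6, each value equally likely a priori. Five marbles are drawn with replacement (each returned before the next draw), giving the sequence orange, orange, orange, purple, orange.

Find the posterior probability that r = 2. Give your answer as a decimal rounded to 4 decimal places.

Compute the likelihood of the observed sequence for each case: P(data | r = 2) = (5/7)(5/7)(5/7)(2/7)(5/7) = 0.074374; P(data | r = 3) = (4/7)(4/7)(4/7)(3/7)(4/7) = 0.045695; P(data | r = 4) = (3/7)(3/7)(3/7)(4/7)(3/7) = 0.019278; P(data | r = 5) = (2/7)(2/7)(2/7)(5/7)(2/7) = 0.0047599; P(data | r = 6) = (1/7)(1/7)(1/7)(6/7)(1/7) = 0.00035699.
The prior-weighted likelihoods are 1/5 · 0.074374 = 0.014875, 1/5 · 0.045695 = 0.009139, 1/5 · 0.019278 = 0.0038555, 1/5 · 0.0047599 = 0.00095198, 1/5 · 0.00035699 = 7.1399e-05; these sum to 0.028893.
Therefore the posterior P(r = 2 | data) = (0.014875) / (0.028893) = 0.51483.

0.5148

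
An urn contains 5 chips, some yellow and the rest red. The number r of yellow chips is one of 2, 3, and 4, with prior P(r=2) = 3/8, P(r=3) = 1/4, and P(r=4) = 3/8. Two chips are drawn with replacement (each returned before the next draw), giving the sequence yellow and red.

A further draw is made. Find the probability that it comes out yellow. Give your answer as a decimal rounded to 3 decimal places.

0.571

The likelihood of the observed sequence under each hypothesis: P(data | r = 2) = (2/5)(3/5) = 6/25; P(data | r = 3) = (3/5)(2/5) = 6/25; P(data | r = 4) = (4/5)(1/5) = 4/25.
Weighting by the prior gives 3/8 · 6/25 = 9/100, 1/4 · 6/25 = 3/50, 3/8 · 4/25 = 3/50; these sum to 21/100.
Normalising, the posterior is P(r = 2 | data) = 3/7, P(r = 3 | data) = 2/7, P(r = 4 | data) = 2/7.
So P(yellow next | data) = Σ P(yellow next | H) P(H | data) = (2/5)(3/7) + (3/5)(2/7) + (4/5)(2/7) = 4/7.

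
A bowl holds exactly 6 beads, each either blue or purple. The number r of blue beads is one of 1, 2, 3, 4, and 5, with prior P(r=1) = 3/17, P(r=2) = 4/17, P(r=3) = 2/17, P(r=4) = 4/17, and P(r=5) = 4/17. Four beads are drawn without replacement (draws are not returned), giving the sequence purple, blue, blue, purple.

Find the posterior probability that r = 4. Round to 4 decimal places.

0.3636

Compute the likelihood of the observed sequence for each case: P(data | r = 1) = (5/6)(1/5)(0/4) = 0; P(data | r = 2) = (4/6)(2/5)(1/4)(3/3) = 1/15; P(data | r = 3) = (3/6)(3/5)(2/4)(2/3) = 1/10; P(data | r = 4) = (2/6)(4/5)(3/4)(1/3) = 1/15; P(data | r = 5) = (1/6)(5/5)(4/4)(0/3) = 0.
Weighting by the prior gives 3/17 · 0 = 0, 4/17 · 1/15 = 4/255, 2/17 · 1/10 = 1/85, 4/17 · 1/15 = 4/255, 4/17 · 0 = 0; summing to 11/255.
So P(r = 4 | data) = (4/255) / (11/255) = 4/11.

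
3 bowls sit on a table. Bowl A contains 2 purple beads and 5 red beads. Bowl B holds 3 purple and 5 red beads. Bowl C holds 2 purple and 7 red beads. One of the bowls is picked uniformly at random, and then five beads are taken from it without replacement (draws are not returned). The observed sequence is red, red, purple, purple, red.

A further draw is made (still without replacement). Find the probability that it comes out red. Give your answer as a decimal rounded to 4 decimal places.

0.8615

Under each hypothesis, the probability of the observed sequence is: P(data | bowl A) = (5/7)(4/6)(2/5)(1/4)(3/3) = 0.047619; P(data | bowl B) = (5/8)(4/7)(3/6)(2/5)(3/4) = 0.053571; P(data | bowl C) = (7/9)(6/8)(2/7)(1/6)(5/5) = 0.027778.
Multiplying each by its prior: 1/3 · 0.047619 = 0.015873, 1/3 · 0.053571 = 0.017857, 1/3 · 0.027778 = 0.0092593; these sum to 0.042989.
The posterior is then P(bowl A | data) = 0.36923, P(bowl B | data) = 0.41538, P(bowl C | data) = 0.21538.
The predictive probability is P(red next | data) = (1)(0.36923) + (2/3)(0.41538) + (1)(0.21538) = 0.86154.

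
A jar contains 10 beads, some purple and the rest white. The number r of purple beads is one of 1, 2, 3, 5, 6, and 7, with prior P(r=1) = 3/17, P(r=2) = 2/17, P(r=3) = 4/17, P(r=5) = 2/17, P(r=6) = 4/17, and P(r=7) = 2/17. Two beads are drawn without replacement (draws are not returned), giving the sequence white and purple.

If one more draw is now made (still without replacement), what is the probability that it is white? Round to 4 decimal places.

Compute the likelihood of the observed sequence for each case: P(data | r = 1) = (9/10)(1/9) = 0.1; P(data | r = 2) = (8/10)(2/9) = 0.17778; P(data | r = 3) = (7/10)(3/9) = 0.23333; P(data | r = 5) = (5/10)(5/9) = 0.27778; P(data | r = 6) = (4/10)(6/9) = 0.26667; P(data | r = 7) = (3/10)(7/9) = 0.23333.
Weighting by the prior gives 3/17 · 0.1 = 0.017647, 2/17 · 0.17778 = 0.020915, 4/17 · 0.23333 = 0.054902, 2/17 · 0.27778 = 0.03268, 4/17 · 0.26667 = 0.062745, 2/17 · 0.23333 = 0.027451; with total 0.21634.
Normalising, the posterior is P(r = 1 | data) = 0.081571, P(r = 2 | data) = 0.096677, P(r = 3 | data) = 0.25378, P(r = 5 | data) = 0.15106, P(r = 6 | data) = 0.29003, P(r = 7 | data) = 0.12689.
The predictive probability is P(white next | data) = (1)(0.081571) + (7/8)(0.096677) + (3/4)(0.25378) + (1/2)(0.15106) + (3/8)(0.29003) + (1/4)(0.12689) = 0.57251.

0.5725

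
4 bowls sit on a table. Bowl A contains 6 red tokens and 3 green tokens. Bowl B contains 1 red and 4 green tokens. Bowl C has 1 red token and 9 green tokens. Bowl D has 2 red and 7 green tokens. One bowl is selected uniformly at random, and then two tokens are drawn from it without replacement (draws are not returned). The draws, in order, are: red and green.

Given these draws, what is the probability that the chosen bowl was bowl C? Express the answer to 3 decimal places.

For each hypothesis, P(data | H) works out to: P(data | bowl A) = (6/9)(3/8) = 1/4; P(data | bowl B) = (1/5)(4/4) = 1/5; P(data | bowl C) = (1/10)(9/9) = 1/10; P(data | bowl D) = (2/9)(7/8) = 7/36.
Weighting by the prior gives 1/4 · 1/4 = 1/16, 1/4 · 1/5 = 1/20, 1/4 · 1/10 = 1/40, 1/4 · 7/36 = 7/144; summing to 67/360.
Hence P(bowl C | data) = (1/40) / (67/360) = 9/67.

0.134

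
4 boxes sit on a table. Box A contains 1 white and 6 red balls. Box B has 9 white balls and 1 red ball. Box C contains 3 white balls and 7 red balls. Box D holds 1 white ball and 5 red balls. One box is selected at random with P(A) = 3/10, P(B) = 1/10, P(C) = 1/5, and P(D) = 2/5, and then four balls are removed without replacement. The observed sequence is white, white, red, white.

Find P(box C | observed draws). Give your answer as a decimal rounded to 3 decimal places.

0.143

Compute the likelihood of the observed sequence for each case: P(data | box A) = (1/7)(0/6) = 0; P(data | box B) = (9/10)(8/9)(1/8)(7/7) = 1/10; P(data | box C) = (3/10)(2/9)(7/8)(1/7) = 1/120; P(data | box D) = (1/6)(0/5) = 0.
Multiplying each by its prior: 3/10 · 0 = 0, 1/10 · 1/10 = 1/100, 1/5 · 1/120 = 1/600, 2/5 · 0 = 0; with total 7/600.
By Bayes' rule, P(box C | data) = (1/600) / (7/600) = 1/7.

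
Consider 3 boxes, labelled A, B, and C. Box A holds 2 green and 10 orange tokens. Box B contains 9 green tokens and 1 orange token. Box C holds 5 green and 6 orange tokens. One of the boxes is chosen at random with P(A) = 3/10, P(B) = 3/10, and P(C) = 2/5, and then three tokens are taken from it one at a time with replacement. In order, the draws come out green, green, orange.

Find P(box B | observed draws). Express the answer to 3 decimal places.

0.318

Compute the likelihood of the observed sequence for each case: P(data | box A) = (2/12)(2/12)(10/12) = 0.023148; P(data | box B) = (9/10)(9/10)(1/10) = 0.081; P(data | box C) = (5/11)(5/11)(6/11) = 0.1127.
Multiplying each by its prior: 3/10 · 0.023148 = 0.0069444, 3/10 · 0.081 = 0.0243, 2/5 · 0.1127 = 0.045079; summing to 0.076323.
Therefore the posterior P(box B | data) = (0.0243) / (0.076323) = 0.31838.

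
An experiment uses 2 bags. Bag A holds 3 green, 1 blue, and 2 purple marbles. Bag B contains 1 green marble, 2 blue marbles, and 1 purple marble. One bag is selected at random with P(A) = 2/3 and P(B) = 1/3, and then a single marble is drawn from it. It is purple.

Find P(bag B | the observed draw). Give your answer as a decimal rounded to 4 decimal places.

0.2727

Under each hypothesis, the probability of this draw is: P(data | bag A) = (2/6) = 1/3; P(data | bag B) = (1/4) = 1/4.
The prior-weighted likelihoods are 2/3 · 1/3 = 2/9, 1/3 · 1/4 = 1/12; these sum to 11/36.
Hence P(bag B | data) = (1/12) / (11/36) = 3/11.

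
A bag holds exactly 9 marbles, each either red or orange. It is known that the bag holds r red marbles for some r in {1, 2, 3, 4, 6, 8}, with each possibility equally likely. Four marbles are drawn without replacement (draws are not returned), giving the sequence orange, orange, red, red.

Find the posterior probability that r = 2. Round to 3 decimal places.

0.123

The likelihood of the observed sequence under each hypothesis: P(data | r = 1) = (8/9)(7/8)(1/7)(0/6) = 0; P(data | r = 2) = (7/9)(6/8)(2/7)(1/6) = 1/36; P(data | r = 3) = (6/9)(5/8)(3/7)(2/6) = 5/84; P(data | r = 4) = (5/9)(4/8)(4/7)(3/6) = 5/63; P(data | r = 6) = (3/9)(2/8)(6/7)(5/6) = 5/84; P(data | r = 8) = (1/9)(0/8) = 0.
Multiplying each by its prior: 1/6 · 0 = 0, 1/6 · 1/36 = 1/216, 1/6 · 5/84 = 5/504, 1/6 · 5/63 = 5/378, 1/6 · 5/84 = 5/504, 1/6 · 0 = 0; with total 19/504.
So P(r = 2 | data) = (1/216) / (19/504) = 7/57.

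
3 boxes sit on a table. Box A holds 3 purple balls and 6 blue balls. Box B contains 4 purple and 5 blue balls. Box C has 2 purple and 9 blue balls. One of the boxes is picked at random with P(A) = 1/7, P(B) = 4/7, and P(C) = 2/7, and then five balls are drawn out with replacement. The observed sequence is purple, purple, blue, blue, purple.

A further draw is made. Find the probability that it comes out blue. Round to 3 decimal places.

For each hypothesis, P(data | H) works out to: P(data | box A) = (3/9)(3/9)(6/9)(6/9)(3/9) = 0.016461; P(data | box B) = (4/9)(4/9)(5/9)(5/9)(4/9) = 0.027096; P(data | box C) = (2/11)(2/11)(9/11)(9/11)(2/11) = 0.0040236.
Multiplying each by its prior: 1/7 · 0.016461 = 0.0023516, 4/7 · 0.027096 = 0.015484, 2/7 · 0.0040236 = 0.0011496; with total 0.018985.
The posterior is then P(box A | data) = 0.12387, P(box B | data) = 0.81558, P(box C | data) = 0.060554.
The predictive probability is P(blue next | data) = (2/3)(0.12387) + (5/9)(0.81558) + (9/11)(0.060554) = 0.58522.

0.585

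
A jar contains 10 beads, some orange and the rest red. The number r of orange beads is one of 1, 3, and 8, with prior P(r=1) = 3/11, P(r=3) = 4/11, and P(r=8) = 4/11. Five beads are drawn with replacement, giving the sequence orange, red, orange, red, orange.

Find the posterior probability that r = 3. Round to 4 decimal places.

For each hypothesis, P(data | H) works out to: P(data | r = 1) = (1/10)(9/10)(1/10)(9/10)(1/10) = 0.00081; P(data | r = 3) = (3/10)(7/10)(3/10)(7/10)(3/10) = 0.01323; P(data | r = 8) = (8/10)(2/10)(8/10)(2/10)(8/10) = 0.02048.
The prior-weighted likelihoods are 3/11 · 0.00081 = 0.00022091, 4/11 · 0.01323 = 0.0048109, 4/11 · 0.02048 = 0.0074473; with total 0.012479.
So P(r = 3 | data) = (0.0048109) / (0.012479) = 0.38552.

0.3855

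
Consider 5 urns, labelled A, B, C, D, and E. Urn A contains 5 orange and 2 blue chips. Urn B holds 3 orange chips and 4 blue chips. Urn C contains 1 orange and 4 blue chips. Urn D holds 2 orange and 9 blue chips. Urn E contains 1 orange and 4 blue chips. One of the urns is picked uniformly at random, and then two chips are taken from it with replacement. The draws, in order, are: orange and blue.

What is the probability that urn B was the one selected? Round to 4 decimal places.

0.2668

Compute the likelihood of the observed sequence for each case: P(data | urn A) = (5/7)(2/7) = 0.20408; P(data | urn B) = (3/7)(4/7) = 0.2449; P(data | urn C) = (1/5)(4/5) = 0.16; P(data | urn D) = (2/11)(9/11) = 0.14876; P(data | urn E) = (1/5)(4/5) = 0.16.
Weighting by the prior gives 1/5 · 0.20408 = 0.040816, 1/5 · 0.2449 = 0.04898, 1/5 · 0.16 = 0.032, 1/5 · 0.14876 = 0.029752, 1/5 · 0.16 = 0.032; with total 0.18355.
So P(urn B | data) = (0.04898) / (0.18355) = 0.26685.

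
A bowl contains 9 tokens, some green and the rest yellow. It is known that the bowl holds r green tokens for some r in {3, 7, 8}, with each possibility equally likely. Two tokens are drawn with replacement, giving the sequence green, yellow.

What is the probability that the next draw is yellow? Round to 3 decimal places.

Compute the likelihood of the observed sequence for each case: P(data | r = 3) = (3/9)(6/9) = 2/9; P(data | r = 7) = (7/9)(2/9) = 14/81; P(data | r = 8) = (8/9)(1/9) = 8/81.
Weighting by the prior gives 1/3 · 2/9 = 2/27, 1/3 · 14/81 = 14/243, 1/3 · 8/81 = 8/243; these sum to 40/243.
Dividing through by the total gives posterior P(r = 3 | data) = 9/20, P(r = 7 | data) = 7/20, P(r = 8 | data) = 1/5.
The predictive probability is P(yellow next | data) = (2/3)(9/20) + (2/9)(7/20) + (1/9)(1/5) = 2/5.

0.400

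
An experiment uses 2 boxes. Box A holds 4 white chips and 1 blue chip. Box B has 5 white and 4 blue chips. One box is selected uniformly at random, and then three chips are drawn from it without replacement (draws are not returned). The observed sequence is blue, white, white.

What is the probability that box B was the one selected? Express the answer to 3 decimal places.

Compute the likelihood of the observed sequence for each case: P(data | box A) = (1/5)(4/4)(3/3) = 1/5; P(data | box B) = (4/9)(5/8)(4/7) = 10/63.
The prior-weighted likelihoods are 1/2 · 1/5 = 1/10, 1/2 · 10/63 = 5/63; summing to 113/630.
Therefore the posterior P(box B | data) = (5/63) / (113/630) = 50/113.

0.442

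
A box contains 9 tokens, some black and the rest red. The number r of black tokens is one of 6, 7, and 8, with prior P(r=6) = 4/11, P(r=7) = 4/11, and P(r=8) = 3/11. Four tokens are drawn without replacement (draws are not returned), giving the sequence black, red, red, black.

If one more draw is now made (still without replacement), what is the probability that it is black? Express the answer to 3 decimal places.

0.864

Compute the likelihood of the observed sequence for each case: P(data | r = 6) = (6/9)(3/8)(2/7)(5/6) = 5/84; P(data | r = 7) = (7/9)(2/8)(1/7)(6/6) = 1/36; P(data | r = 8) = (8/9)(1/8)(0/7) = 0.
The prior-weighted likelihoods are 4/11 · 5/84 = 5/231, 4/11 · 1/36 = 1/99, 3/11 · 0 = 0; these sum to 2/63.
Dividing through by the total gives posterior P(r = 6 | data) = 15/22, P(r = 7 | data) = 7/22, P(r = 8 | data) = 0.
So P(black next | data) = Σ P(black next | H) P(H | data) = (4/5)(15/22) + (1)(7/22) = 19/22.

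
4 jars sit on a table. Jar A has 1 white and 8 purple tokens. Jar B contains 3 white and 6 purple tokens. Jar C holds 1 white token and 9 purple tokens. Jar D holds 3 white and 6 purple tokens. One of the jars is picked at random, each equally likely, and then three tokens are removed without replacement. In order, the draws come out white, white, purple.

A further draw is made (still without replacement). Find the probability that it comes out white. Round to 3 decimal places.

0.167

Under each hypothesis, the probability of the observed sequence is: P(data | jar A) = (1/9)(0/8) = 0; P(data | jar B) = (3/9)(2/8)(6/7) = 1/14; P(data | jar C) = (1/10)(0/9) = 0; P(data | jar D) = (3/9)(2/8)(6/7) = 1/14.
The prior-weighted likelihoods are 1/4 · 0 = 0, 1/4 · 1/14 = 1/56, 1/4 · 0 = 0, 1/4 · 1/14 = 1/56; these sum to 1/28.
Normalising, the posterior is P(jar A | data) = 0, P(jar B | data) = 1/2, P(jar C | data) = 0, P(jar D | data) = 1/2.
The predictive probability is P(white next | data) = (1/6)(1/2) + (1/6)(1/2) = 1/6.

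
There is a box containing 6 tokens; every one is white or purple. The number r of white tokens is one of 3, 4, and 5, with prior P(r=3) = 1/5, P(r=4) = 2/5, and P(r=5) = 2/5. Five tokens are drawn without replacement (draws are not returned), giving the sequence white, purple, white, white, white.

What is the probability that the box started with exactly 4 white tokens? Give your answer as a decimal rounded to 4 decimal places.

0.2857

Under each hypothesis, the probability of the observed sequence is: P(data | r = 3) = (3/6)(3/5)(2/4)(1/3)(0/2) = 0; P(data | r = 4) = (4/6)(2/5)(3/4)(2/3)(1/2) = 1/15; P(data | r = 5) = (5/6)(1/5)(4/4)(3/3)(2/2) = 1/6.
The prior-weighted likelihoods are 1/5 · 0 = 0, 2/5 · 1/15 = 2/75, 2/5 · 1/6 = 1/15; summing to 7/75.
By Bayes' rule, P(r = 4 | data) = (2/75) / (7/75) = 2/7.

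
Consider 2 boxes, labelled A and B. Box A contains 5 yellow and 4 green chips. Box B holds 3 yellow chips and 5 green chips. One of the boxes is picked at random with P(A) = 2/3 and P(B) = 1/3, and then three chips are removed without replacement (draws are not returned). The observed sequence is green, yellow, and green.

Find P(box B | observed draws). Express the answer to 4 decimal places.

Under each hypothesis, the probability of the observed sequence is: P(data | box A) = (4/9)(5/8)(3/7) = 5/42; P(data | box B) = (5/8)(3/7)(4/6) = 5/28.
The prior-weighted likelihoods are 2/3 · 5/42 = 5/63, 1/3 · 5/28 = 5/84; with total 5/36.
Hence P(box B | data) = (5/84) / (5/36) = 3/7.

0.4286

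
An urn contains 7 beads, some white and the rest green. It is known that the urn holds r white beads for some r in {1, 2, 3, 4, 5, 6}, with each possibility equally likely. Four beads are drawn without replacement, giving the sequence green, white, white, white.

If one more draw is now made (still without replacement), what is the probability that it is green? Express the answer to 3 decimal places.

0.333

Under each hypothesis, the probability of the observed sequence is: P(data | r = 1) = (6/7)(1/6)(0/5) = 0; P(data | r = 2) = (5/7)(2/6)(1/5)(0/4) = 0; P(data | r = 3) = (4/7)(3/6)(2/5)(1/4) = 1/35; P(data | r = 4) = (3/7)(4/6)(3/5)(2/4) = 3/35; P(data | r = 5) = (2/7)(5/6)(4/5)(3/4) = 1/7; P(data | r = 6) = (1/7)(6/6)(5/5)(4/4) = 1/7.
Multiplying each by its prior: 1/6 · 0 = 0, 1/6 · 0 = 0, 1/6 · 1/35 = 1/210, 1/6 · 3/35 = 1/70, 1/6 · 1/7 = 1/42, 1/6 · 1/7 = 1/42; with total 1/15.
The posterior is then P(r = 1 | data) = 0, P(r = 2 | data) = 0, P(r = 3 | data) = 1/14, P(r = 4 | data) = 3/14, P(r = 5 | data) = 5/14, P(r = 6 | data) = 5/14.
Averaging over the posterior, P(green next | data) = (1)(1/14) + (2/3)(3/14) + (1/3)(5/14) + (0)(5/14) = 1/3.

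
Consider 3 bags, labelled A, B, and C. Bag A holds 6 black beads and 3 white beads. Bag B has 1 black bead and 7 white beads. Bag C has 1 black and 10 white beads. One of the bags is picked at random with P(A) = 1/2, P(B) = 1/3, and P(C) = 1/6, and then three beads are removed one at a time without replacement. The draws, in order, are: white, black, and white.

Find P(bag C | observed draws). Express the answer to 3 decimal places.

For each hypothesis, P(data | H) works out to: P(data | bag A) = (3/9)(6/8)(2/7) = 1/14; P(data | bag B) = (7/8)(1/7)(6/6) = 1/8; P(data | bag C) = (10/11)(1/10)(9/9) = 1/11.
Multiplying each by its prior: 1/2 · 1/14 = 1/28, 1/3 · 1/8 = 1/24, 1/6 · 1/11 = 1/66; these sum to 57/616.
Therefore the posterior P(bag C | data) = (1/66) / (57/616) = 28/171.

0.164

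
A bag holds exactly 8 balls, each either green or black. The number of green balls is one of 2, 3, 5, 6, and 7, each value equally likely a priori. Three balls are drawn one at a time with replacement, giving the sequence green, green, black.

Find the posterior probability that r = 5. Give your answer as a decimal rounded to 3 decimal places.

0.283

For each hypothesis, P(data | H) works out to: P(data | r = 2) = (2/8)(2/8)(6/8) = 0.046875; P(data | r = 3) = (3/8)(3/8)(5/8) = 0.087891; P(data | r = 5) = (5/8)(5/8)(3/8) = 0.14648; P(data | r = 6) = (6/8)(6/8)(2/8) = 0.14062; P(data | r = 7) = (7/8)(7/8)(1/8) = 0.095703.
The prior-weighted likelihoods are 1/5 · 0.046875 = 0.009375, 1/5 · 0.087891 = 0.017578, 1/5 · 0.14648 = 0.029297, 1/5 · 0.14062 = 0.028125, 1/5 · 0.095703 = 0.019141; summing to 0.10352.
By Bayes' rule, P(r = 5 | data) = (0.029297) / (0.10352) = 0.28302.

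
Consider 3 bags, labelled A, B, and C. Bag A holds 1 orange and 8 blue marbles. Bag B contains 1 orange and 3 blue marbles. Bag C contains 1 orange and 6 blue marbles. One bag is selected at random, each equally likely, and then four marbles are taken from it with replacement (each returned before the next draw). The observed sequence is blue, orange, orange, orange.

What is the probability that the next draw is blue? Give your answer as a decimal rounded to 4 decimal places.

Compute the likelihood of the observed sequence for each case: P(data | bag A) = (8/9)(1/9)(1/9)(1/9) = 0.0012193; P(data | bag B) = (3/4)(1/4)(1/4)(1/4) = 0.011719; P(data | bag C) = (6/7)(1/7)(1/7)(1/7) = 0.002499.
Multiplying each by its prior: 1/3 · 0.0012193 = 0.00040644, 1/3 · 0.011719 = 0.0039062, 1/3 · 0.002499 = 0.00083299; summing to 0.0051457.
The posterior is then P(bag A | data) = 0.078987, P(bag B | data) = 0.75913, P(bag C | data) = 0.16188.
Averaging over the posterior, P(blue next | data) = (8/9)(0.078987) + (3/4)(0.75913) + (6/7)(0.16188) = 0.77831.

0.7783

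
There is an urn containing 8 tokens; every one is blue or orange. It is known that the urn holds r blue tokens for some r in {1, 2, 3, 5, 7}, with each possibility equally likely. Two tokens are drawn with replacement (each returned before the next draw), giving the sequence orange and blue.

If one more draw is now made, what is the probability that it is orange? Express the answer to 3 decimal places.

0.554

Under each hypothesis, the probability of the observed sequence is: P(data | r = 1) = (7/8)(1/8) = 7/64; P(data | r = 2) = (6/8)(2/8) = 3/16; P(data | r = 3) = (5/8)(3/8) = 15/64; P(data | r = 5) = (3/8)(5/8) = 15/64; P(data | r = 7) = (1/8)(7/8) = 7/64.
Weighting by the prior gives 1/5 · 7/64 = 7/320, 1/5 · 3/16 = 3/80, 1/5 · 15/64 = 3/64, 1/5 · 15/64 = 3/64, 1/5 · 7/64 = 7/320; these sum to 7/40.
Dividing through by the total gives posterior P(r = 1 | data) = 1/8, P(r = 2 | data) = 3/14, P(r = 3 | data) = 15/56, P(r = 5 | data) = 15/56, P(r = 7 | data) = 1/8.
Averaging over the posterior, P(orange next | data) = (7/8)(1/8) + (3/4)(3/14) + (5/8)(15/56) + (3/8)(15/56) + (1/8)(1/8) = 31/56.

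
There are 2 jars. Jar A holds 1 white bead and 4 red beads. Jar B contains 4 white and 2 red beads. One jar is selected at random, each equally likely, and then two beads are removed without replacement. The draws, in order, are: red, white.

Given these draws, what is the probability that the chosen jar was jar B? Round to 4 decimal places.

0.5714

Under each hypothesis, the probability of the observed sequence is: P(data | jar A) = (4/5)(1/4) = 1/5; P(data | jar B) = (2/6)(4/5) = 4/15.
Multiplying each by its prior: 1/2 · 1/5 = 1/10, 1/2 · 4/15 = 2/15; these sum to 7/30.
So P(jar B | data) = (2/15) / (7/30) = 4/7.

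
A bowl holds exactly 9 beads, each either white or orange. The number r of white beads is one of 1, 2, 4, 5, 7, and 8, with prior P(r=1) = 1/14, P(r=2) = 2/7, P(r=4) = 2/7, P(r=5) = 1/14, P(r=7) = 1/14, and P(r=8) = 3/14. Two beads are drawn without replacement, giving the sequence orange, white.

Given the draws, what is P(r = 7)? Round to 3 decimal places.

The likelihood of the observed sequence under each hypothesis: P(data | r = 1) = (8/9)(1/8) = 1/9; P(data | r = 2) = (7/9)(2/8) = 7/36; P(data | r = 4) = (5/9)(4/8) = 5/18; P(data | r = 5) = (4/9)(5/8) = 5/18; P(data | r = 7) = (2/9)(7/8) = 7/36; P(data | r = 8) = (1/9)(8/8) = 1/9.
The prior-weighted likelihoods are 1/14 · 1/9 = 1/126, 2/7 · 7/36 = 1/18, 2/7 · 5/18 = 5/63, 1/14 · 5/18 = 5/252, 1/14 · 7/36 = 1/72, 3/14 · 1/9 = 1/42; these sum to 101/504.
So P(r = 7 | data) = (1/72) / (101/504) = 7/101.

0.069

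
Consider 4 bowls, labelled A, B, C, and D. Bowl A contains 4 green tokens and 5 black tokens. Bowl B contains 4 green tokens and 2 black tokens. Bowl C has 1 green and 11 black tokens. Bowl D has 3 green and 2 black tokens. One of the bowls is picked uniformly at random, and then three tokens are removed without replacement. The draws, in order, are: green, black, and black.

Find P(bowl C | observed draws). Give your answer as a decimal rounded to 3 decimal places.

For each hypothesis, P(data | H) works out to: P(data | bowl A) = (4/9)(5/8)(4/7) = 0.15873; P(data | bowl B) = (4/6)(2/5)(1/4) = 0.066667; P(data | bowl C) = (1/12)(11/11)(10/10) = 0.083333; P(data | bowl D) = (3/5)(2/4)(1/3) = 0.1.
Multiplying each by its prior: 1/4 · 0.15873 = 0.039683, 1/4 · 0.066667 = 0.016667, 1/4 · 0.083333 = 0.020833, 1/4 · 0.1 = 0.025; these sum to 0.10218.
So P(bowl C | data) = (0.020833) / (0.10218) = 0.20388.

0.204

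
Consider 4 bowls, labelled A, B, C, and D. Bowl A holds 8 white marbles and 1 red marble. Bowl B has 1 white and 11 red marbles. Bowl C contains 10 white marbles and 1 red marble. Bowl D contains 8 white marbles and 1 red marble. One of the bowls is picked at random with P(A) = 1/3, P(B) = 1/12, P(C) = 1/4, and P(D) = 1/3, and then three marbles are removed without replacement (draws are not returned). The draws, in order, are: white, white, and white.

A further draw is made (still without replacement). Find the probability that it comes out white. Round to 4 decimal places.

For each hypothesis, P(data | H) works out to: P(data | bowl A) = (8/9)(7/8)(6/7) = 2/3; P(data | bowl B) = (1/12)(0/11) = 0; P(data | bowl C) = (10/11)(9/10)(8/9) = 8/11; P(data | bowl D) = (8/9)(7/8)(6/7) = 2/3.
Weighting by the prior gives 1/3 · 2/3 = 2/9, 1/12 · 0 = 0, 1/4 · 8/11 = 2/11, 1/3 · 2/3 = 2/9; with total 62/99.
The posterior is then P(bowl A | data) = 11/31, P(bowl B | data) = 0, P(bowl C | data) = 9/31, P(bowl D | data) = 11/31.
Averaging over the posterior, P(white next | data) = (5/6)(11/31) + (7/8)(9/31) + (5/6)(11/31) = 629/744.

0.8454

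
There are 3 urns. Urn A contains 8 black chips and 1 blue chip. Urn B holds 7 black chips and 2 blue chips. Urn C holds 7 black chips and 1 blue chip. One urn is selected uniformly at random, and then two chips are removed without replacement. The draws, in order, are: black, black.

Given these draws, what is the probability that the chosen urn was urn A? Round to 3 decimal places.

Compute the likelihood of the observed sequence for each case: P(data | urn A) = (8/9)(7/8) = 7/9; P(data | urn B) = (7/9)(6/8) = 7/12; P(data | urn C) = (7/8)(6/7) = 3/4.
The prior-weighted likelihoods are 1/3 · 7/9 = 7/27, 1/3 · 7/12 = 7/36, 1/3 · 3/4 = 1/4; these sum to 19/27.
By Bayes' rule, P(urn A | data) = (7/27) / (19/27) = 7/19.

0.368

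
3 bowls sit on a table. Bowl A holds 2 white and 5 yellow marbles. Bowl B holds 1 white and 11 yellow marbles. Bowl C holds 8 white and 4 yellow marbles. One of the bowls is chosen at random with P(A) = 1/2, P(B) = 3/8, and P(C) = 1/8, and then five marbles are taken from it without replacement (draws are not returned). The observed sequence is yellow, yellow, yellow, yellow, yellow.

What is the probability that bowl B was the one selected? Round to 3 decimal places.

0.902

For each hypothesis, P(data | H) works out to: P(data | bowl A) = (5/7)(4/6)(3/5)(2/4)(1/3) = 1/21; P(data | bowl B) = (11/12)(10/11)(9/10)(8/9)(7/8) = 7/12; P(data | bowl C) = (4/12)(3/11)(2/10)(1/9)(0/8) = 0.
Multiplying each by its prior: 1/2 · 1/21 = 1/42, 3/8 · 7/12 = 7/32, 1/8 · 0 = 0; with total 163/672.
Hence P(bowl B | data) = (7/32) / (163/672) = 147/163.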